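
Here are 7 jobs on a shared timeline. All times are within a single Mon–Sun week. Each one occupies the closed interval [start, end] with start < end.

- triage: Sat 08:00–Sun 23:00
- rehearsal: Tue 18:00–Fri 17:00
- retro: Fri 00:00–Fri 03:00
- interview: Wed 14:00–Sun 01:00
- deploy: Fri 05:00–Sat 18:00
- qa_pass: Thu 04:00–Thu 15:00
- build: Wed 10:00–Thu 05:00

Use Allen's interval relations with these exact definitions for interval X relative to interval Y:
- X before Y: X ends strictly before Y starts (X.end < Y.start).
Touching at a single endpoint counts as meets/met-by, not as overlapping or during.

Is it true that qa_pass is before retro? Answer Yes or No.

qa_pass = [Thu 04:00, Thu 15:00], retro = [Fri 00:00, Fri 03:00].
Actual relation of qa_pass to retro: before.
Asked whether 'before' holds → Yes.

Yes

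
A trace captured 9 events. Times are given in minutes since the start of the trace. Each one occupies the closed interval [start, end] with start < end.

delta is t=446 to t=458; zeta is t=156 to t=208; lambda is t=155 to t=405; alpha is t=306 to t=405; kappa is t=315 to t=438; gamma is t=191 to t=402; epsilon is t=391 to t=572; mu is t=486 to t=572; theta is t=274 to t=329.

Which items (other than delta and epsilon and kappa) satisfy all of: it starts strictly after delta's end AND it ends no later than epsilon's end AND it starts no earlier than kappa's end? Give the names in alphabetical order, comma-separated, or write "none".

mu

Conditions: its start is strictly after delta's end (X.start > t=458) AND its end is no later than epsilon's end (X.end <= t=572) AND its start is no earlier than kappa's end (X.start >= t=438).
alpha: start t=306 > t=458? ✗; end t=405 <= t=572? ✓; start t=306 >= t=438? ✗ → no.
gamma: start t=191 > t=458? ✗; end t=402 <= t=572? ✓; start t=191 >= t=438? ✗ → no.
lambda: start t=155 > t=458? ✗; end t=405 <= t=572? ✓; start t=155 >= t=438? ✗ → no.
mu: start t=486 > t=458? ✓; end t=572 <= t=572? ✓; start t=486 >= t=438? ✓ → yes.
theta: start t=274 > t=458? ✗; end t=329 <= t=572? ✓; start t=274 >= t=438? ✗ → no.
zeta: start t=156 > t=458? ✗; end t=208 <= t=572? ✓; start t=156 >= t=438? ✗ → no.
Result: mu.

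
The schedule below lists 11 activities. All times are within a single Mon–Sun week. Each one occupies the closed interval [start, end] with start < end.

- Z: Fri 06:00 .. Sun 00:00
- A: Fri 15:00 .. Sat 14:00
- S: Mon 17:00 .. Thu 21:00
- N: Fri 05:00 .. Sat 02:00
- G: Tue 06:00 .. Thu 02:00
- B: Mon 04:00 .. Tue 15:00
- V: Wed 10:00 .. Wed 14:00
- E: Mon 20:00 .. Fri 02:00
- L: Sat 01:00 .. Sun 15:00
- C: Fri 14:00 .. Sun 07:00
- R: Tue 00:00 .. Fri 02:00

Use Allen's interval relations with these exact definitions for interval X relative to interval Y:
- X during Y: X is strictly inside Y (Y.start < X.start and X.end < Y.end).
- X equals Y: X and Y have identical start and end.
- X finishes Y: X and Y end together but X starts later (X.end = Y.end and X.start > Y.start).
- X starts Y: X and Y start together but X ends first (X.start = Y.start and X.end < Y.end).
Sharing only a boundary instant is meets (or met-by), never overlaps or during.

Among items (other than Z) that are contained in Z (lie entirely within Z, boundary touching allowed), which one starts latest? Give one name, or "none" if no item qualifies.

Target Z = [Fri 06:00, Sun 00:00].
A [Fri 15:00, Sat 14:00] → during → candidate.
B [Mon 04:00, Tue 15:00] → before → excluded.
C [Fri 14:00, Sun 07:00] → overlapped-by → excluded.
E [Mon 20:00, Fri 02:00] → before → excluded.
G [Tue 06:00, Thu 02:00] → before → excluded.
L [Sat 01:00, Sun 15:00] → overlapped-by → excluded.
N [Fri 05:00, Sat 02:00] → overlaps → excluded.
R [Tue 00:00, Fri 02:00] → before → excluded.
S [Mon 17:00, Thu 21:00] → before → excluded.
V [Wed 10:00, Wed 14:00] → before → excluded.
Among candidates, latest start is Fri 15:00 → A.

A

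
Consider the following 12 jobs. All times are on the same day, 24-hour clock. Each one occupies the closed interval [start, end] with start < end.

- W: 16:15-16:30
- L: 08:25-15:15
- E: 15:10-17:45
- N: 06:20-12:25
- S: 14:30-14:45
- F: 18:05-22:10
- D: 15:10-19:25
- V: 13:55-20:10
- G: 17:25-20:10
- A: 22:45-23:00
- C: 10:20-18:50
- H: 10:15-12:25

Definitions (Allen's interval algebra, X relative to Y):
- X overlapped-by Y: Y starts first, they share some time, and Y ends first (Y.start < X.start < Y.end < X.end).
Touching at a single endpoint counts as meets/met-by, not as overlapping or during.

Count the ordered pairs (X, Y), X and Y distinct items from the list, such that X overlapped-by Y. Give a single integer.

Checking all 132 ordered pairs for relation 'overlapped-by'; matching pairs in alphabetical order:
(C, H): C overlapped-by H ✓
(C, L): C overlapped-by L ✓
(C, N): C overlapped-by N ✓
(D, C): D overlapped-by C ✓
(D, L): D overlapped-by L ✓
(E, L): E overlapped-by L ✓
(F, C): F overlapped-by C ✓
(F, D): F overlapped-by D ✓
(F, G): F overlapped-by G ✓
(F, V): F overlapped-by V ✓
(G, C): G overlapped-by C ✓
(G, D): G overlapped-by D ✓
(G, E): G overlapped-by E ✓
(L, N): L overlapped-by N ✓
(V, C): V overlapped-by C ✓
(V, L): V overlapped-by L ✓
Count: 16.

16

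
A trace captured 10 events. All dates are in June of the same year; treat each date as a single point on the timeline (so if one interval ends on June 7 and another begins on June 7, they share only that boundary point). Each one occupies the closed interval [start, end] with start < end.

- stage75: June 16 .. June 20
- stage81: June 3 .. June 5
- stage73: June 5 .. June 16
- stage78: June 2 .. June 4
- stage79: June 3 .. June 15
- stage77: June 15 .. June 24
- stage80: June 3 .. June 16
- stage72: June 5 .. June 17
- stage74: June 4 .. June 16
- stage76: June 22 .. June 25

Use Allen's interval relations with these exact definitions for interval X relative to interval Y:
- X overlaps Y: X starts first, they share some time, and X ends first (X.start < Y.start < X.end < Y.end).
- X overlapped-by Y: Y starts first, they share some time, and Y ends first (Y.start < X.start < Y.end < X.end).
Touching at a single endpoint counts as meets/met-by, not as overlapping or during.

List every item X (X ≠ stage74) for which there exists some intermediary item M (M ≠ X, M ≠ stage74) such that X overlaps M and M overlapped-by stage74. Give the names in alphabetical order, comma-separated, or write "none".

Target stage74 = [June 4, June 16].
Intermediaries M with M overlapped-by stage74: stage72, stage77.
Via stage72 — items with X overlaps stage72: stage79, stage80.
Via stage77 — items with X overlaps stage77: stage72, stage73, stage80.
Union: stage72, stage73, stage79, stage80.

stage72, stage73, stage79, stage80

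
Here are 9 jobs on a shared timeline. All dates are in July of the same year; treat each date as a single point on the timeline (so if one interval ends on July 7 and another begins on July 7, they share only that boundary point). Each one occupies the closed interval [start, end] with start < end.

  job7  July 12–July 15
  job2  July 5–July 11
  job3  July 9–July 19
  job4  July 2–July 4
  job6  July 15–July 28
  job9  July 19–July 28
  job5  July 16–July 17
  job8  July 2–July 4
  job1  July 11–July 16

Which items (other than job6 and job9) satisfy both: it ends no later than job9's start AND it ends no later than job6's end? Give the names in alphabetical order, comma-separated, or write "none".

job1, job2, job3, job4, job5, job7, job8

Conditions: its end is no later than job9's start (X.end <= July 19) AND its end is no later than job6's end (X.end <= July 28).
job1: end July 16 <= July 19? ✓; end July 16 <= July 28? ✓ → yes.
job2: end July 11 <= July 19? ✓; end July 11 <= July 28? ✓ → yes.
job3: end July 19 <= July 19? ✓; end July 19 <= July 28? ✓ → yes.
job4: end July 4 <= July 19? ✓; end July 4 <= July 28? ✓ → yes.
job5: end July 17 <= July 19? ✓; end July 17 <= July 28? ✓ → yes.
job7: end July 15 <= July 19? ✓; end July 15 <= July 28? ✓ → yes.
job8: end July 4 <= July 19? ✓; end July 4 <= July 28? ✓ → yes.
Result: job1, job2, job3, job4, job5, job7, job8.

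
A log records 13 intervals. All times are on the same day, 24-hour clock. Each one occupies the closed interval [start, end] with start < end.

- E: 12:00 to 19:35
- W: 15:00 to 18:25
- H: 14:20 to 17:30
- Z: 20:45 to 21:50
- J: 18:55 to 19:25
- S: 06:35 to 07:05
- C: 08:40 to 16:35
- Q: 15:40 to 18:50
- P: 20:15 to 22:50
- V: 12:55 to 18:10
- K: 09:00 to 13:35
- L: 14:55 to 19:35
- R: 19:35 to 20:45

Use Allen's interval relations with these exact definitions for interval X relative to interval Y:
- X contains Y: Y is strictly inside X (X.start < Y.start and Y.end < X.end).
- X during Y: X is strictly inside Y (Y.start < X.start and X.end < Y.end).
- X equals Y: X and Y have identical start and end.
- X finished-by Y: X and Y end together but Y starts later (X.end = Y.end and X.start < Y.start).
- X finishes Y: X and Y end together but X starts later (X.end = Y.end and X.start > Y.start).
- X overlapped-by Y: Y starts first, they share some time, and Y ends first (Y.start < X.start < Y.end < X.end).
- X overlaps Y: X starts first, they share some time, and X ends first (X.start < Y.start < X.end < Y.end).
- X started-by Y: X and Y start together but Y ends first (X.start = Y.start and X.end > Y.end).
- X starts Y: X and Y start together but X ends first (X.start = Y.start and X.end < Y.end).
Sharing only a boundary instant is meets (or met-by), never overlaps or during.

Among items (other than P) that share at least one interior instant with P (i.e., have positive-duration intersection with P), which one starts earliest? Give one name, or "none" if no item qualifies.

Target P = [20:15, 22:50].
C [08:40, 16:35] → before → excluded.
E [12:00, 19:35] → before → excluded.
H [14:20, 17:30] → before → excluded.
J [18:55, 19:25] → before → excluded.
K [09:00, 13:35] → before → excluded.
L [14:55, 19:35] → before → excluded.
Q [15:40, 18:50] → before → excluded.
R [19:35, 20:45] → overlaps → candidate.
S [06:35, 07:05] → before → excluded.
V [12:55, 18:10] → before → excluded.
W [15:00, 18:25] → before → excluded.
Z [20:45, 21:50] → during → candidate.
Among candidates, earliest start is 19:35 → R.

R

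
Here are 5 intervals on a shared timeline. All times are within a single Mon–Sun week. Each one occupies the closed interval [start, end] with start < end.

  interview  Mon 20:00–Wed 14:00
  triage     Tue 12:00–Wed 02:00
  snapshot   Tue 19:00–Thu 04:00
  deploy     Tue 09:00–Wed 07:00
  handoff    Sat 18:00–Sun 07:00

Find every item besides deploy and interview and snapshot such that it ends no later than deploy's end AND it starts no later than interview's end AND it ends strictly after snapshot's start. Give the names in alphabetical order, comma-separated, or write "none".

triage

Conditions: its end is no later than deploy's end (X.end <= Wed 07:00) AND its start is no later than interview's end (X.start <= Wed 14:00) AND its end is strictly after snapshot's start (X.end > Tue 19:00).
handoff: end Sun 07:00 <= Wed 07:00? ✗; start Sat 18:00 <= Wed 14:00? ✗; end Sun 07:00 > Tue 19:00? ✓ → no.
triage: end Wed 02:00 <= Wed 07:00? ✓; start Tue 12:00 <= Wed 14:00? ✓; end Wed 02:00 > Tue 19:00? ✓ → yes.
Result: triage.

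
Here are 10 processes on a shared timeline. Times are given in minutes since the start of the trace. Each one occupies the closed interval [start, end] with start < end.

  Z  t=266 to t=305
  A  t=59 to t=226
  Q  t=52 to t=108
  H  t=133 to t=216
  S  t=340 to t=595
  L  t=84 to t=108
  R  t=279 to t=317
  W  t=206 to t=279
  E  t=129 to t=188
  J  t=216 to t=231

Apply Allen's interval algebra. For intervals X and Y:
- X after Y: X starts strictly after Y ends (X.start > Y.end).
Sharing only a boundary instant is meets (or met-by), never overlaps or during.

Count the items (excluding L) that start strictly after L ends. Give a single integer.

Target L = [t=84, t=108].
A [t=59, t=226] → contains → no.
E [t=129, t=188] → after → counts.
H [t=133, t=216] → after → counts.
J [t=216, t=231] → after → counts.
Q [t=52, t=108] → finished-by → no.
R [t=279, t=317] → after → counts.
S [t=340, t=595] → after → counts.
W [t=206, t=279] → after → counts.
Z [t=266, t=305] → after → counts.
Total: 7.

7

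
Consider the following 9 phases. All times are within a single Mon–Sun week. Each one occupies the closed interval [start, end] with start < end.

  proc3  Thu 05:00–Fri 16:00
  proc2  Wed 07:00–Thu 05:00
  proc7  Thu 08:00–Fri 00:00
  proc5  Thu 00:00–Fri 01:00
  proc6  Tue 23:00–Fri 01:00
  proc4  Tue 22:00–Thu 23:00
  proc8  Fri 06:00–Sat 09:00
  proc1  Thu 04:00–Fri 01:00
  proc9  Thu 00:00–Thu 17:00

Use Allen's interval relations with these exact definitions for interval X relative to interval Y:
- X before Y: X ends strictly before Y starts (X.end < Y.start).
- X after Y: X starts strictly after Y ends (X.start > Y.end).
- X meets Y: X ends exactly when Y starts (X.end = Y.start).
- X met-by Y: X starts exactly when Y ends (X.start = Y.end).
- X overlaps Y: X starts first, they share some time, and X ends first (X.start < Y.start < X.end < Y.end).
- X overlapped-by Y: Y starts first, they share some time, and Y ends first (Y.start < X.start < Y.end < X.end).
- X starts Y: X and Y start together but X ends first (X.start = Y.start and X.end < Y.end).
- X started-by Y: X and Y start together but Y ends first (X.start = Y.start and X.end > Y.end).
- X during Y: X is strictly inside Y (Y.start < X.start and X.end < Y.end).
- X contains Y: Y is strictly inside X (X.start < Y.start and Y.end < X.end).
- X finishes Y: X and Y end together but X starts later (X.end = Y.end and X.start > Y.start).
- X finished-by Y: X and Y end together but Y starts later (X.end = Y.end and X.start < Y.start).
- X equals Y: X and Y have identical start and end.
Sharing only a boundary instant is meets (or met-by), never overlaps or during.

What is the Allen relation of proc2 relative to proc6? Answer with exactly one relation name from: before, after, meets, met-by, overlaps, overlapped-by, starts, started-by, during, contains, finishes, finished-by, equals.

proc2 = [Wed 07:00, Thu 05:00]; proc6 = [Tue 23:00, Fri 01:00].
Compare endpoints: proc2.start > proc6.start, proc2.start < proc6.end, proc2.end > proc6.start, proc2.end < proc6.end.
That pattern is 'during'.

during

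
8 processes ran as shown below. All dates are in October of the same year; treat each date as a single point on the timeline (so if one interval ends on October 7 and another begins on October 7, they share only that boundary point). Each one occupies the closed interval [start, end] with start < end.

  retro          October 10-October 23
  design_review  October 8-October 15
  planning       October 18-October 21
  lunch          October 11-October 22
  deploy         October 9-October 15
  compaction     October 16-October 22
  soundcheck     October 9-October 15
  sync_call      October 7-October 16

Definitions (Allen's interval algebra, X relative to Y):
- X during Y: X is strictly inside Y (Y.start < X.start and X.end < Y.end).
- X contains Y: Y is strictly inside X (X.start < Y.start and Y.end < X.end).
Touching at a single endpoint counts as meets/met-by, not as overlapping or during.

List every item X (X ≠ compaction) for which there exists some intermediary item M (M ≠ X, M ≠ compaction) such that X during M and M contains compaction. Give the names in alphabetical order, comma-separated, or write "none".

lunch, planning

Target compaction = [October 16, October 22].
Intermediaries M with M contains compaction: retro.
Via retro — items with X during retro: lunch, planning.
Union: lunch, planning.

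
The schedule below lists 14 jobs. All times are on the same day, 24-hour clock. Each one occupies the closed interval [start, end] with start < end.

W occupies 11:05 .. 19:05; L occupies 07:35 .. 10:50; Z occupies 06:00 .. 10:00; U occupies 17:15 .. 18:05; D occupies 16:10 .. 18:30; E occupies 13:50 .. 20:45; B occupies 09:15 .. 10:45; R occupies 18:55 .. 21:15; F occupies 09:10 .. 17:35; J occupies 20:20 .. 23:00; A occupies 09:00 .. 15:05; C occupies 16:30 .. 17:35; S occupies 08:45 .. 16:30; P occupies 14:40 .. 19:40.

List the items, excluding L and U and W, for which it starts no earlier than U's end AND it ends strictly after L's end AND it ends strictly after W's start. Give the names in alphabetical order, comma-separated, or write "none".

J, R

Conditions: its start is no earlier than U's end (X.start >= 18:05) AND its end is strictly after L's end (X.end > 10:50) AND its end is strictly after W's start (X.end > 11:05).
A: start 09:00 >= 18:05? ✗; end 15:05 > 10:50? ✓; end 15:05 > 11:05? ✓ → no.
B: start 09:15 >= 18:05? ✗; end 10:45 > 10:50? ✗; end 10:45 > 11:05? ✗ → no.
C: start 16:30 >= 18:05? ✗; end 17:35 > 10:50? ✓; end 17:35 > 11:05? ✓ → no.
D: start 16:10 >= 18:05? ✗; end 18:30 > 10:50? ✓; end 18:30 > 11:05? ✓ → no.
E: start 13:50 >= 18:05? ✗; end 20:45 > 10:50? ✓; end 20:45 > 11:05? ✓ → no.
F: start 09:10 >= 18:05? ✗; end 17:35 > 10:50? ✓; end 17:35 > 11:05? ✓ → no.
J: start 20:20 >= 18:05? ✓; end 23:00 > 10:50? ✓; end 23:00 > 11:05? ✓ → yes.
P: start 14:40 >= 18:05? ✗; end 19:40 > 10:50? ✓; end 19:40 > 11:05? ✓ → no.
R: start 18:55 >= 18:05? ✓; end 21:15 > 10:50? ✓; end 21:15 > 11:05? ✓ → yes.
S: start 08:45 >= 18:05? ✗; end 16:30 > 10:50? ✓; end 16:30 > 11:05? ✓ → no.
Z: start 06:00 >= 18:05? ✗; end 10:00 > 10:50? ✗; end 10:00 > 11:05? ✗ → no.
Result: J, R.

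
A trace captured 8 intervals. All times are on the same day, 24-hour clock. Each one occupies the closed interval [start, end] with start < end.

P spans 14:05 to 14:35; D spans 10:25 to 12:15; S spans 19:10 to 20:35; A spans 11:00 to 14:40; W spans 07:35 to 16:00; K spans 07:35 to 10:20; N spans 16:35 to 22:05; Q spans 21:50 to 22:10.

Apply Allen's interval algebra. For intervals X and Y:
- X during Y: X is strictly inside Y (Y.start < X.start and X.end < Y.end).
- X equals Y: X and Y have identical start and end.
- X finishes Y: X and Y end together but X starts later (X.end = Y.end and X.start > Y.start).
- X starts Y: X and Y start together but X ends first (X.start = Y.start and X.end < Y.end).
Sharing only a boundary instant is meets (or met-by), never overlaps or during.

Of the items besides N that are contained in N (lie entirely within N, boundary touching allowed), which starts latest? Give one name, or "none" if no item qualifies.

Target N = [16:35, 22:05].
A [11:00, 14:40] → before → excluded.
D [10:25, 12:15] → before → excluded.
K [07:35, 10:20] → before → excluded.
P [14:05, 14:35] → before → excluded.
Q [21:50, 22:10] → overlapped-by → excluded.
S [19:10, 20:35] → during → candidate.
W [07:35, 16:00] → before → excluded.
Among candidates, latest start is 19:10 → S.

S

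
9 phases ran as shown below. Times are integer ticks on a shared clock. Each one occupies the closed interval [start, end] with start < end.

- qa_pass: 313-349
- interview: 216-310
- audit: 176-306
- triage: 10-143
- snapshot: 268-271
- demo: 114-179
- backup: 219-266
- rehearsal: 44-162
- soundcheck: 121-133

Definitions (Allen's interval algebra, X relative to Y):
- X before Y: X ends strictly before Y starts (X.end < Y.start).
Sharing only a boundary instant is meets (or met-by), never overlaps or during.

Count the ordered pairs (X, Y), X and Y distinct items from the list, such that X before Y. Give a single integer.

Checking all 72 ordered pairs for relation 'before'; matching pairs in alphabetical order:
(audit, qa_pass): audit before qa_pass ✓
(backup, qa_pass): backup before qa_pass ✓
(backup, snapshot): backup before snapshot ✓
(demo, backup): demo before backup ✓
(demo, interview): demo before interview ✓
(demo, qa_pass): demo before qa_pass ✓
(demo, snapshot): demo before snapshot ✓
(interview, qa_pass): interview before qa_pass ✓
(rehearsal, audit): rehearsal before audit ✓
(rehearsal, backup): rehearsal before backup ✓
(rehearsal, interview): rehearsal before interview ✓
(rehearsal, qa_pass): rehearsal before qa_pass ✓
(rehearsal, snapshot): rehearsal before snapshot ✓
(snapshot, qa_pass): snapshot before qa_pass ✓
(soundcheck, audit): soundcheck before audit ✓
(soundcheck, backup): soundcheck before backup ✓
(soundcheck, interview): soundcheck before interview ✓
(soundcheck, qa_pass): soundcheck before qa_pass ✓
(soundcheck, snapshot): soundcheck before snapshot ✓
(triage, audit): triage before audit ✓
(triage, backup): triage before backup ✓
(triage, interview): triage before interview ✓
(triage, qa_pass): triage before qa_pass ✓
(triage, snapshot): triage before snapshot ✓
Count: 24.

24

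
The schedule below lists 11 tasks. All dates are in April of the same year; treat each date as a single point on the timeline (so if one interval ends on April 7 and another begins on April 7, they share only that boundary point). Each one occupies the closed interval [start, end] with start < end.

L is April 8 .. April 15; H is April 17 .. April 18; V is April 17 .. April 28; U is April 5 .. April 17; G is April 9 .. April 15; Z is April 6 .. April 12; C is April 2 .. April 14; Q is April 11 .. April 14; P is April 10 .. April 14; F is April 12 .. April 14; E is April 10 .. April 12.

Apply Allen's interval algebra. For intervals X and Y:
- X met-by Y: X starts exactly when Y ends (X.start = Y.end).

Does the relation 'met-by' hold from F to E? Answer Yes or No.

F = [April 12, April 14], E = [April 10, April 12].
Actual relation of F to E: met-by.
Asked whether 'met-by' holds → Yes.

Yes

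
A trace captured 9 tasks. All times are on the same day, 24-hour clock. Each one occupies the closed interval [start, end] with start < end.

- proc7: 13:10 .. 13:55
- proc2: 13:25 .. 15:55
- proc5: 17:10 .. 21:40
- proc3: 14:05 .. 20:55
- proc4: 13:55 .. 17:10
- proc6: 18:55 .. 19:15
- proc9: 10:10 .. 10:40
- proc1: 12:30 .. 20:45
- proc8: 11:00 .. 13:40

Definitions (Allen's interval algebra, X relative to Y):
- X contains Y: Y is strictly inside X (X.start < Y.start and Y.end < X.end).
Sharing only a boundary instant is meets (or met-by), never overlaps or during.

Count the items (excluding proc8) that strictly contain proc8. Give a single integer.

Target proc8 = [11:00, 13:40].
proc1 [12:30, 20:45] → overlapped-by → no.
proc2 [13:25, 15:55] → overlapped-by → no.
proc3 [14:05, 20:55] → after → no.
proc4 [13:55, 17:10] → after → no.
proc5 [17:10, 21:40] → after → no.
proc6 [18:55, 19:15] → after → no.
proc7 [13:10, 13:55] → overlapped-by → no.
proc9 [10:10, 10:40] → before → no.
Total: 0.

0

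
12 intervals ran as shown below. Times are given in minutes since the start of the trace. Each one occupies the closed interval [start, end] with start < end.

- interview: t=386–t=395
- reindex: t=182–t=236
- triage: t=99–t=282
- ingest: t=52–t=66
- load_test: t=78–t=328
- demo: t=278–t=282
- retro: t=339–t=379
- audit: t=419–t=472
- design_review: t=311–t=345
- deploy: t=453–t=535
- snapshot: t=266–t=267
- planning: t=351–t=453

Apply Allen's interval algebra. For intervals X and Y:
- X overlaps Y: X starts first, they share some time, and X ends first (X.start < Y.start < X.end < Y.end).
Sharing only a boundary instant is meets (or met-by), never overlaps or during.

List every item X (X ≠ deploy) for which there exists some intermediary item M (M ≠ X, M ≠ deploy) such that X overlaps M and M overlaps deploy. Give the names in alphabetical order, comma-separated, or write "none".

planning

Target deploy = [t=453, t=535].
Intermediaries M with M overlaps deploy: audit.
Via audit — items with X overlaps audit: planning.
Union: planning.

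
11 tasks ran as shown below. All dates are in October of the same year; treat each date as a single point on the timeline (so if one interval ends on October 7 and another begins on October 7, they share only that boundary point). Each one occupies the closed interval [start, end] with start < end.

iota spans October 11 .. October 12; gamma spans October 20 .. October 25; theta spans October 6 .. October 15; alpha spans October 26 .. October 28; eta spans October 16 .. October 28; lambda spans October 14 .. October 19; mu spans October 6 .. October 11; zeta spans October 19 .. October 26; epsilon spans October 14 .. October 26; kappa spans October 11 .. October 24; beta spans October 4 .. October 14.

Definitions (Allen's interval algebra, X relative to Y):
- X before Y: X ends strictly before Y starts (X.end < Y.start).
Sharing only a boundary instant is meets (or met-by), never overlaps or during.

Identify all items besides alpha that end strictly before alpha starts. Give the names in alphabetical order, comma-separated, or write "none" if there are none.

Target alpha = [October 26, October 28].
beta [October 4, October 14] → before → yes.
epsilon [October 14, October 26] → meets → no.
eta [October 16, October 28] → finished-by → no.
gamma [October 20, October 25] → before → yes.
iota [October 11, October 12] → before → yes.
kappa [October 11, October 24] → before → yes.
lambda [October 14, October 19] → before → yes.
mu [October 6, October 11] → before → yes.
theta [October 6, October 15] → before → yes.
zeta [October 19, October 26] → meets → no.
Result: beta, gamma, iota, kappa, lambda, mu, theta.

beta, gamma, iota, kappa, lambda, mu, theta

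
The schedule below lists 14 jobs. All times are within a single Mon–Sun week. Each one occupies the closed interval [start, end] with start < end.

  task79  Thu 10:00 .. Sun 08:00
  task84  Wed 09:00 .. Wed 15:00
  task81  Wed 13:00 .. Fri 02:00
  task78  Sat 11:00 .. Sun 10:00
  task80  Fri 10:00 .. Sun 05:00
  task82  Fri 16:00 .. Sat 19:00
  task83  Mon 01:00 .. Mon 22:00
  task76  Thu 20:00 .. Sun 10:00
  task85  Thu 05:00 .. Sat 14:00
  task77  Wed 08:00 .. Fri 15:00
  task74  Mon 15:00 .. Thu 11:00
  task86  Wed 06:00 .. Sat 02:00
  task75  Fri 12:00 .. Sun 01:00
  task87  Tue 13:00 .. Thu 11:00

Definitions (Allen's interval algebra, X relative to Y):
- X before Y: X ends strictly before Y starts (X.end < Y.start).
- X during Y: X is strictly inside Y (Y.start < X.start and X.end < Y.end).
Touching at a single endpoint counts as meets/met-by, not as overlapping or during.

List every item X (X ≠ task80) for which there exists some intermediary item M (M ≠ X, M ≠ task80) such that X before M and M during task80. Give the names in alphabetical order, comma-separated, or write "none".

Target task80 = [Fri 10:00, Sun 05:00].
Intermediaries M with M during task80: task75, task82.
Via task75 — items with X before task75: task74, task81, task83, task84, task87.
Via task82 — items with X before task82: task74, task77, task81, task83, task84, task87.
Union: task74, task77, task81, task83, task84, task87.

task74, task77, task81, task83, task84, task87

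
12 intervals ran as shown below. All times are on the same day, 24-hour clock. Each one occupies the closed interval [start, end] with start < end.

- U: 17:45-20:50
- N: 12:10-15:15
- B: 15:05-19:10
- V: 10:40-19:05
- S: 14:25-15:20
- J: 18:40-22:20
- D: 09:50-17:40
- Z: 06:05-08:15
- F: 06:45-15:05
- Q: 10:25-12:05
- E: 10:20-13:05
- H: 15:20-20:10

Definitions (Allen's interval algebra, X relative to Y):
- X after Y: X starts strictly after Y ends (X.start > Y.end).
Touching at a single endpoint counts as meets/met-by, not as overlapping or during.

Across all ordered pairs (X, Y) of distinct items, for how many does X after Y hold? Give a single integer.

Checking all 132 ordered pairs for relation 'after'; matching pairs in alphabetical order:
(B, E): B after E ✓
(B, Q): B after Q ✓
(B, Z): B after Z ✓
(D, Z): D after Z ✓
(E, Z): E after Z ✓
(H, E): H after E ✓
(H, F): H after F ✓
(H, N): H after N ✓
(H, Q): H after Q ✓
(H, Z): H after Z ✓
(J, D): J after D ✓
(J, E): J after E ✓
(J, F): J after F ✓
(J, N): J after N ✓
(J, Q): J after Q ✓
(J, S): J after S ✓
(J, Z): J after Z ✓
(N, Q): N after Q ✓
(N, Z): N after Z ✓
(Q, Z): Q after Z ✓
(S, E): S after E ✓
(S, Q): S after Q ✓
(S, Z): S after Z ✓
(U, D): U after D ✓
... plus 7 further pairs not listed.
Count: 31.

31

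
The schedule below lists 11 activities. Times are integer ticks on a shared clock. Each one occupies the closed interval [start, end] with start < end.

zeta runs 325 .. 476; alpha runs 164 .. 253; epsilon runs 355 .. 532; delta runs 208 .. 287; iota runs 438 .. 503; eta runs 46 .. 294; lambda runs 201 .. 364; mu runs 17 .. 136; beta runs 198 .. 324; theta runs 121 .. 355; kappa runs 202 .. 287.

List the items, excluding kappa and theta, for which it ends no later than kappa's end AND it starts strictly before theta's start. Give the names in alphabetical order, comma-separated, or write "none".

Conditions: its end is no later than kappa's end (X.end <= 287) AND its start is strictly before theta's start (X.start < 121).
alpha: end 253 <= 287? ✓; start 164 < 121? ✗ → no.
beta: end 324 <= 287? ✗; start 198 < 121? ✗ → no.
delta: end 287 <= 287? ✓; start 208 < 121? ✗ → no.
epsilon: end 532 <= 287? ✗; start 355 < 121? ✗ → no.
eta: end 294 <= 287? ✗; start 46 < 121? ✓ → no.
iota: end 503 <= 287? ✗; start 438 < 121? ✗ → no.
lambda: end 364 <= 287? ✗; start 201 < 121? ✗ → no.
mu: end 136 <= 287? ✓; start 17 < 121? ✓ → yes.
zeta: end 476 <= 287? ✗; start 325 < 121? ✗ → no.
Result: mu.

mu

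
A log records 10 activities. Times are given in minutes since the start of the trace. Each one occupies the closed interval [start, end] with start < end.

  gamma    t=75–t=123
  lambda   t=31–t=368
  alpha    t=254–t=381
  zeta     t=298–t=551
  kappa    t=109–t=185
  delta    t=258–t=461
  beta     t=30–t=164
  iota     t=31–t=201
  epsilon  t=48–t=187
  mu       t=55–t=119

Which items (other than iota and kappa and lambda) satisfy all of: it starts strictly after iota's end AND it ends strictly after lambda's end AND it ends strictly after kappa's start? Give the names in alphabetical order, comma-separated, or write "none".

Conditions: its start is strictly after iota's end (X.start > t=201) AND its end is strictly after lambda's end (X.end > t=368) AND its end is strictly after kappa's start (X.end > t=109).
alpha: start t=254 > t=201? ✓; end t=381 > t=368? ✓; end t=381 > t=109? ✓ → yes.
beta: start t=30 > t=201? ✗; end t=164 > t=368? ✗; end t=164 > t=109? ✓ → no.
delta: start t=258 > t=201? ✓; end t=461 > t=368? ✓; end t=461 > t=109? ✓ → yes.
epsilon: start t=48 > t=201? ✗; end t=187 > t=368? ✗; end t=187 > t=109? ✓ → no.
gamma: start t=75 > t=201? ✗; end t=123 > t=368? ✗; end t=123 > t=109? ✓ → no.
mu: start t=55 > t=201? ✗; end t=119 > t=368? ✗; end t=119 > t=109? ✓ → no.
zeta: start t=298 > t=201? ✓; end t=551 > t=368? ✓; end t=551 > t=109? ✓ → yes.
Result: alpha, delta, zeta.

alpha, delta, zeta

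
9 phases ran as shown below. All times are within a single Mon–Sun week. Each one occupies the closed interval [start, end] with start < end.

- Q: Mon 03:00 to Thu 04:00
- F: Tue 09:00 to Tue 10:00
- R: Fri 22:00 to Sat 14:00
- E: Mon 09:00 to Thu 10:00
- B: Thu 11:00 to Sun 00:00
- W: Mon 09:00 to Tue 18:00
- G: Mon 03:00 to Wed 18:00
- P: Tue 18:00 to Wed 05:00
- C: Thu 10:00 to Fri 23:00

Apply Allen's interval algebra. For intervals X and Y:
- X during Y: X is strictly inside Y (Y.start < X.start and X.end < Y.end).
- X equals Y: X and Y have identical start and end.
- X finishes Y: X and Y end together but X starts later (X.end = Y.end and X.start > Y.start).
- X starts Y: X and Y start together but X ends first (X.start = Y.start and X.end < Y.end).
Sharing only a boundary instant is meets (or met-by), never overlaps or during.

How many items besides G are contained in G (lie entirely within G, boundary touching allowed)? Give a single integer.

3

Target G = [Mon 03:00, Wed 18:00].
B [Thu 11:00, Sun 00:00] → after → no.
C [Thu 10:00, Fri 23:00] → after → no.
E [Mon 09:00, Thu 10:00] → overlapped-by → no.
F [Tue 09:00, Tue 10:00] → during → counts.
P [Tue 18:00, Wed 05:00] → during → counts.
Q [Mon 03:00, Thu 04:00] → started-by → no.
R [Fri 22:00, Sat 14:00] → after → no.
W [Mon 09:00, Tue 18:00] → during → counts.
Total: 3.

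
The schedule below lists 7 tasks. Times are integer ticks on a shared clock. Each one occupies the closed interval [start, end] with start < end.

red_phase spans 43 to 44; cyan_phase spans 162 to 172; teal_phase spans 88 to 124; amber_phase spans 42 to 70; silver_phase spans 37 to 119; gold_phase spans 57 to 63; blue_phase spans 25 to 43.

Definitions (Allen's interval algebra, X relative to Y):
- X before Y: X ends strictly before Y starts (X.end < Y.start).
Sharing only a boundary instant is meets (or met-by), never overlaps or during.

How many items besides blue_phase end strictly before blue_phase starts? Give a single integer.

Target blue_phase = [25, 43].
amber_phase [42, 70] → overlapped-by → no.
cyan_phase [162, 172] → after → no.
gold_phase [57, 63] → after → no.
red_phase [43, 44] → met-by → no.
silver_phase [37, 119] → overlapped-by → no.
teal_phase [88, 124] → after → no.
Total: 0.

0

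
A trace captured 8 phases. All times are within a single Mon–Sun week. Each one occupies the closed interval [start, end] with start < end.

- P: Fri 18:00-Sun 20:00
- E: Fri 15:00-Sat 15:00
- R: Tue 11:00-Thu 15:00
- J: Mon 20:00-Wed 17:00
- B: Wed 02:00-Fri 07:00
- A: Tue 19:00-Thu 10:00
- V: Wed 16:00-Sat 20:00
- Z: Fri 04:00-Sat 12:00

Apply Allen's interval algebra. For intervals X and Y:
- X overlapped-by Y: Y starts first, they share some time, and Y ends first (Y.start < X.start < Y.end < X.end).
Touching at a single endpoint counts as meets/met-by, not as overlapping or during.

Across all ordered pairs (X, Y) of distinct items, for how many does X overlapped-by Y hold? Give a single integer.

Checking all 56 ordered pairs for relation 'overlapped-by'; matching pairs in alphabetical order:
(A, J): A overlapped-by J ✓
(B, A): B overlapped-by A ✓
(B, J): B overlapped-by J ✓
(B, R): B overlapped-by R ✓
(E, Z): E overlapped-by Z ✓
(P, E): P overlapped-by E ✓
(P, V): P overlapped-by V ✓
(P, Z): P overlapped-by Z ✓
(R, J): R overlapped-by J ✓
(V, A): V overlapped-by A ✓
(V, B): V overlapped-by B ✓
(V, J): V overlapped-by J ✓
(V, R): V overlapped-by R ✓
(Z, B): Z overlapped-by B ✓
Count: 14.

14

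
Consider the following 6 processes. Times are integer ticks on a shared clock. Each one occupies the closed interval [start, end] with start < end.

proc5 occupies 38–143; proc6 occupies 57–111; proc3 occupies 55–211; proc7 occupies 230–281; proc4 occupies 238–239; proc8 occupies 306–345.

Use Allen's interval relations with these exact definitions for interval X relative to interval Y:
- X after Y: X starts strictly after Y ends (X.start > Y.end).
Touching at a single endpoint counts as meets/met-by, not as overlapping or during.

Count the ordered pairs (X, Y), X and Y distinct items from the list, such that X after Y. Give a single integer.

11

Checking all 30 ordered pairs for relation 'after'; matching pairs in alphabetical order:
(proc4, proc3): proc4 after proc3 ✓
(proc4, proc5): proc4 after proc5 ✓
(proc4, proc6): proc4 after proc6 ✓
(proc7, proc3): proc7 after proc3 ✓
(proc7, proc5): proc7 after proc5 ✓
(proc7, proc6): proc7 after proc6 ✓
(proc8, proc3): proc8 after proc3 ✓
(proc8, proc4): proc8 after proc4 ✓
(proc8, proc5): proc8 after proc5 ✓
(proc8, proc6): proc8 after proc6 ✓
(proc8, proc7): proc8 after proc7 ✓
Count: 11.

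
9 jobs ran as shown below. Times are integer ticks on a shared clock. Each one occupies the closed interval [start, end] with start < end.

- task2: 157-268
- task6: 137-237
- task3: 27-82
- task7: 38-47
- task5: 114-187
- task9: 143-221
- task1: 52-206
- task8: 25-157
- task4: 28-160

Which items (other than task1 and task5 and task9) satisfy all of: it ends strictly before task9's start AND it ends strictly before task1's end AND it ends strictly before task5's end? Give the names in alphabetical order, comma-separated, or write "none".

task3, task7

Conditions: its end is strictly before task9's start (X.end < 143) AND its end is strictly before task1's end (X.end < 206) AND its end is strictly before task5's end (X.end < 187).
task2: end 268 < 143? ✗; end 268 < 206? ✗; end 268 < 187? ✗ → no.
task3: end 82 < 143? ✓; end 82 < 206? ✓; end 82 < 187? ✓ → yes.
task4: end 160 < 143? ✗; end 160 < 206? ✓; end 160 < 187? ✓ → no.
task6: end 237 < 143? ✗; end 237 < 206? ✗; end 237 < 187? ✗ → no.
task7: end 47 < 143? ✓; end 47 < 206? ✓; end 47 < 187? ✓ → yes.
task8: end 157 < 143? ✗; end 157 < 206? ✓; end 157 < 187? ✓ → no.
Result: task3, task7.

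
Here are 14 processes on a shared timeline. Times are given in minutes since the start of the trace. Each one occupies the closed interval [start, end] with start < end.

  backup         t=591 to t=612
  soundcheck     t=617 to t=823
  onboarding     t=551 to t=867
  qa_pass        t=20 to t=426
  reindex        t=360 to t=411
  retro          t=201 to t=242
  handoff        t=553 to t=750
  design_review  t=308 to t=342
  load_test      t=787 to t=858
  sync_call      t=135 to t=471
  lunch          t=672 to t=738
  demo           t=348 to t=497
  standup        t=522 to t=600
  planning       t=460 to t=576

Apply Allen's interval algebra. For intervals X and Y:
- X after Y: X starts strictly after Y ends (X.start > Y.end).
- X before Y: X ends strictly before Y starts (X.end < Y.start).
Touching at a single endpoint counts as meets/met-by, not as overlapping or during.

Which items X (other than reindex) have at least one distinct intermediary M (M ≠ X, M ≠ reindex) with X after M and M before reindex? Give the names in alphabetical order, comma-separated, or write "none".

backup, demo, design_review, handoff, load_test, lunch, onboarding, planning, soundcheck, standup

Target reindex = [t=360, t=411].
Intermediaries M with M before reindex: design_review, retro.
Via design_review — items with X after design_review: backup, demo, handoff, load_test, lunch, onboarding, planning, soundcheck, standup.
Via retro — items with X after retro: backup, demo, design_review, handoff, load_test, lunch, onboarding, planning, soundcheck, standup.
Union: backup, demo, design_review, handoff, load_test, lunch, onboarding, planning, soundcheck, standup.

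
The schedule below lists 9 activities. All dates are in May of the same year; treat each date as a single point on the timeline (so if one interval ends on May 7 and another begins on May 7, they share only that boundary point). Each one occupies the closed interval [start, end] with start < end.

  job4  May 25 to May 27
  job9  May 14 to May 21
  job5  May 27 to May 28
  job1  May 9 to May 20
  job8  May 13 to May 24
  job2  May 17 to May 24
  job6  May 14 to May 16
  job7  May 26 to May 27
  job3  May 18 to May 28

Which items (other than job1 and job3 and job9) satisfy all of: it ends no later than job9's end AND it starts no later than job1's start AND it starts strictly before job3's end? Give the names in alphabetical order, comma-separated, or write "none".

none

Conditions: its end is no later than job9's end (X.end <= May 21) AND its start is no later than job1's start (X.start <= May 9) AND its start is strictly before job3's end (X.start < May 28).
job2: end May 24 <= May 21? ✗; start May 17 <= May 9? ✗; start May 17 < May 28? ✓ → no.
job4: end May 27 <= May 21? ✗; start May 25 <= May 9? ✗; start May 25 < May 28? ✓ → no.
job5: end May 28 <= May 21? ✗; start May 27 <= May 9? ✗; start May 27 < May 28? ✓ → no.
job6: end May 16 <= May 21? ✓; start May 14 <= May 9? ✗; start May 14 < May 28? ✓ → no.
job7: end May 27 <= May 21? ✗; start May 26 <= May 9? ✗; start May 26 < May 28? ✓ → no.
job8: end May 24 <= May 21? ✗; start May 13 <= May 9? ✗; start May 13 < May 28? ✓ → no.
Result: none.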